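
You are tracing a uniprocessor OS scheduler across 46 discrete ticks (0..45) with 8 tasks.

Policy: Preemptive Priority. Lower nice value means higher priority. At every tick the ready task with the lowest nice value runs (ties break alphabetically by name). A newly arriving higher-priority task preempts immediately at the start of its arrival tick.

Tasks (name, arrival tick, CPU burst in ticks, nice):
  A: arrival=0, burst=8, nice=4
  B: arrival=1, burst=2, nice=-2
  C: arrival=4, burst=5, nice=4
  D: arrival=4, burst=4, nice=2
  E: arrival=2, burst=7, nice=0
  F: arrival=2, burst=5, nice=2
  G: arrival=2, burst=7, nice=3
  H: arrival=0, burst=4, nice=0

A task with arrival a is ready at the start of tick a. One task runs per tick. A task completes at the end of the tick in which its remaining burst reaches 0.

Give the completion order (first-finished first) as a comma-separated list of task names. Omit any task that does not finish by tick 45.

t=0: ready={A,H} → run H
t=1: ready={A,B,H} → run B
t=2: ready={A,B,E,F,G,H} → run B
t=3: ready={A,E,F,G,H} → run E
t=4: ready={A,C,D,E,F,G,H} → run E
t=5: ready={A,C,D,E,F,G,H} → run E
t=6: ready={A,C,D,E,F,G,H} → run E
t=7: ready={A,C,D,E,F,G,H} → run E
t=8: ready={A,C,D,E,F,G,H} → run E
t=9: ready={A,C,D,E,F,G,H} → run E
t=10: ready={A,C,D,F,G,H} → run H
t=11: ready={A,C,D,F,G,H} → run H
t=12: ready={A,C,D,F,G,H} → run H
t=13: ready={A,C,D,F,G} → run D
t=14: ready={A,C,D,F,G} → run D
t=15: ready={A,C,D,F,G} → run D
t=16: ready={A,C,D,F,G} → run D
t=17: ready={A,C,F,G} → run F
t=18: ready={A,C,F,G} → run F
t=19: ready={A,C,F,G} → run F
t=20: ready={A,C,F,G} → run F
t=21: ready={A,C,F,G} → run F
t=22: ready={A,C,G} → run G
t=23: ready={A,C,G} → run G
t=24: ready={A,C,G} → run G
t=25: ready={A,C,G} → run G
t=26: ready={A,C,G} → run G
t=27: ready={A,C,G} → run G
t=28: ready={A,C,G} → run G
t=29: ready={A,C} → run A
t=30: ready={A,C} → run A
t=31: ready={A,C} → run A
t=32: ready={A,C} → run A
t=33: ready={A,C} → run A
t=34: ready={A,C} → run A
t=35: ready={A,C} → run A
t=36: ready={A,C} → run A
t=37: ready={C} → run C
t=38: ready={C} → run C
t=39: ready={C} → run C
t=40: ready={C} → run C
t=41: ready={C} → run C
t=42: (idle)
t=43: (idle)
t=44: (idle)
t=45: (idle)

completion order = B, E, H, D, F, G, A, C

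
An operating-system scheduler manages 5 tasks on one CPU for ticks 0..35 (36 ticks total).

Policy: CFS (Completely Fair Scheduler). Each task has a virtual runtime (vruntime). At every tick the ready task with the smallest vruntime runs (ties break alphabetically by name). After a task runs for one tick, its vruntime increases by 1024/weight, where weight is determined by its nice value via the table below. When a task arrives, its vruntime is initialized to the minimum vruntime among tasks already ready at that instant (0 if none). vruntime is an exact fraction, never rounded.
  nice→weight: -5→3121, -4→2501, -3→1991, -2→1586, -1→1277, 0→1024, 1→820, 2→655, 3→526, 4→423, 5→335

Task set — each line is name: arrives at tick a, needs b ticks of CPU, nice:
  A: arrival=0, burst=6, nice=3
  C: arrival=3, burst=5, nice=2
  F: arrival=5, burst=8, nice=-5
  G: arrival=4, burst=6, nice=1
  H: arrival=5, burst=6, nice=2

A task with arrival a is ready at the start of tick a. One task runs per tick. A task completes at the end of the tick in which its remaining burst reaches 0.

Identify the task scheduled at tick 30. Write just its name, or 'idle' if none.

t=0: vr[A=0] → run A
t=1: vr[A=512/263] → run A
t=2: vr[A=1024/263] → run A
t=3: vr[A=1536/263 C=1536/263] → run A
t=4: vr[A=2048/263 C=1536/263 G=1536/263] → run C
t=5: vr[A=2048/263 C=1275392/172265 F=1536/263 G=1536/263 H=1536/263] → run F
t=6: vr[A=2048/263 C=1275392/172265 F=5063168/820823 G=1536/263 H=1536/263] → run G
t=7: vr[A=2048/263 C=1275392/172265 F=5063168/820823 G=382208/53915 H=1536/263] → run H
t=8: vr[A=2048/263 C=1275392/172265 F=5063168/820823 G=382208/53915 H=1275392/172265] → run F
t=9: vr[A=2048/263 C=1275392/172265 F=5332480/820823 G=382208/53915 H=1275392/172265] → run F
t=10: vr[A=2048/263 C=1275392/172265 F=5601792/820823 G=382208/53915 H=1275392/172265] → run F
t=11: vr[A=2048/263 C=1275392/172265 F=5871104/820823 G=382208/53915 H=1275392/172265] → run G
t=12: vr[A=2048/263 C=1275392/172265 F=5871104/820823 G=449536/53915 H=1275392/172265] → run F
t=13: vr[A=2048/263 C=1275392/172265 F=6140416/820823 G=449536/53915 H=1275392/172265] → run C
t=14: vr[A=2048/263 C=1544704/172265 F=6140416/820823 G=449536/53915 H=1275392/172265] → run H
t=15: vr[A=2048/263 C=1544704/172265 F=6140416/820823 G=449536/53915 H=1544704/172265] → run F
t=16: vr[A=2048/263 C=1544704/172265 F=6409728/820823 G=449536/53915 H=1544704/172265] → run A
t=17: vr[A=2560/263 C=1544704/172265 F=6409728/820823 G=449536/53915 H=1544704/172265] → run F
t=18: vr[A=2560/263 C=1544704/172265 F=6679040/820823 G=449536/53915 H=1544704/172265] → run F
t=19: vr[A=2560/263 C=1544704/172265 G=449536/53915 H=1544704/172265] → run G
t=20: vr[A=2560/263 C=1544704/172265 G=516864/53915 H=1544704/172265] → run C
t=21: vr[A=2560/263 C=1814016/172265 G=516864/53915 H=1544704/172265] → run H
t=22: vr[A=2560/263 C=1814016/172265 G=516864/53915 H=1814016/172265] → run G
t=23: vr[A=2560/263 C=1814016/172265 G=584192/53915 H=1814016/172265] → run A
t=24: vr[C=1814016/172265 G=584192/53915 H=1814016/172265] → run C
t=25: vr[C=2083328/172265 G=584192/53915 H=1814016/172265] → run H
t=26: vr[C=2083328/172265 G=584192/53915 H=2083328/172265] → run G
t=27: vr[C=2083328/172265 G=130304/10783 H=2083328/172265] → run G
t=28: vr[C=2083328/172265 H=2083328/172265] → run C
t=29: vr[H=2083328/172265] → run H
t=30: vr[H=470528/34453] → run H
t=31: (idle)
t=32: (idle)
t=33: (idle)
t=34: (idle)
t=35: (idle)

running at tick 30 = H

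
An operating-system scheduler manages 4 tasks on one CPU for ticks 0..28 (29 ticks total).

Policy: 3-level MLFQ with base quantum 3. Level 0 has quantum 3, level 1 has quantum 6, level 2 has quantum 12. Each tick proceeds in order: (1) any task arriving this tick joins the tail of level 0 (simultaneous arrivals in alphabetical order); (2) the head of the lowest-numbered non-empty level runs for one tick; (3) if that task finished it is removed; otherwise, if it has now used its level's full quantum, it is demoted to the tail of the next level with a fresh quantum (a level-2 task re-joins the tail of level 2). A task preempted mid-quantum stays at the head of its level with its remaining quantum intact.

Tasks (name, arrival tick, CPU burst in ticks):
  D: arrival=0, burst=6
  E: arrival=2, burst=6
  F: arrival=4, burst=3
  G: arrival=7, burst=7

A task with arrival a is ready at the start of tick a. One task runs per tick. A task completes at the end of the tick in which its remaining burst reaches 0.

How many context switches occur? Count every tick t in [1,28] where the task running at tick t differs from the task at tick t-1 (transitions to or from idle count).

t=0: L0/L1/L2 = D/-/- → run D
t=1: L0/L1/L2 = D/-/- → run D
t=2: L0/L1/L2 = DE/-/- → run D
t=3: L0/L1/L2 = E/D/- → run E
t=4: L0/L1/L2 = EF/D/- → run E
t=5: L0/L1/L2 = EF/D/- → run E
t=6: L0/L1/L2 = F/DE/- → run F
t=7: L0/L1/L2 = FG/DE/- → run F
t=8: L0/L1/L2 = FG/DE/- → run F
t=9: L0/L1/L2 = G/DE/- → run G
t=10: L0/L1/L2 = G/DE/- → run G
t=11: L0/L1/L2 = G/DE/- → run G
t=12: L0/L1/L2 = -/DEG/- → run D
t=13: L0/L1/L2 = -/DEG/- → run D
t=14: L0/L1/L2 = -/DEG/- → run D
t=15: L0/L1/L2 = -/EG/- → run E
t=16: L0/L1/L2 = -/EG/- → run E
t=17: L0/L1/L2 = -/EG/- → run E
t=18: L0/L1/L2 = -/G/- → run G
t=19: L0/L1/L2 = -/G/- → run G
t=20: L0/L1/L2 = -/G/- → run G
t=21: L0/L1/L2 = -/G/- → run G
t=22: (idle)
t=23: (idle)
t=24: (idle)
t=25: (idle)
t=26: (idle)
t=27: (idle)
t=28: (idle)

context switches = 7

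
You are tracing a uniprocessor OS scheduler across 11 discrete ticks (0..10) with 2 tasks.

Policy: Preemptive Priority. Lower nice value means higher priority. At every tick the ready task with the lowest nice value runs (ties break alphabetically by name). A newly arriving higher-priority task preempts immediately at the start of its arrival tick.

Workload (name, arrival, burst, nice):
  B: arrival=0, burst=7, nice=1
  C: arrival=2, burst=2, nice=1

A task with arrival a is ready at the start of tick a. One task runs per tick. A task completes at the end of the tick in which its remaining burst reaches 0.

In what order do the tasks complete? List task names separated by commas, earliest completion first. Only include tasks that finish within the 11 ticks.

t=0: ready={B} → run B
t=1: ready={B} → run B
t=2: ready={B,C} → run B
t=3: ready={B,C} → run B
t=4: ready={B,C} → run B
t=5: ready={B,C} → run B
t=6: ready={B,C} → run B
t=7: ready={C} → run C
t=8: ready={C} → run C
t=9: (idle)
t=10: (idle)

completion order = B, C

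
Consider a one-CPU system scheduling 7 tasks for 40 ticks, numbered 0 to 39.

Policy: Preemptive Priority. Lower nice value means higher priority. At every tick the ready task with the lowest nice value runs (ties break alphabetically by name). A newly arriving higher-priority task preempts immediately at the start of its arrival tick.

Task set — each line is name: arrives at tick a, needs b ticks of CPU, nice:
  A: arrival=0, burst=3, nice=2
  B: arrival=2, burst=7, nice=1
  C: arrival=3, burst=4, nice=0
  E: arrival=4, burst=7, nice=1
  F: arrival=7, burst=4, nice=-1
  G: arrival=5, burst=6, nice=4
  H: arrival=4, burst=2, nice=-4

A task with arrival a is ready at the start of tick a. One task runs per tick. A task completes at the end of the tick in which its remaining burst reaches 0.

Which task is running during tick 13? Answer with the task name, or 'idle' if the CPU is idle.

t=0: ready={A} → run A
t=1: ready={A} → run A
t=2: ready={A,B} → run B
t=3: ready={A,B,C} → run C
t=4: ready={A,B,C,E,H} → run H
t=5: ready={A,B,C,E,G,H} → run H
t=6: ready={A,B,C,E,G} → run C
t=7: ready={A,B,C,E,F,G} → run F
t=8: ready={A,B,C,E,F,G} → run F
t=9: ready={A,B,C,E,F,G} → run F
t=10: ready={A,B,C,E,F,G} → run F
t=11: ready={A,B,C,E,G} → run C
t=12: ready={A,B,C,E,G} → run C
t=13: ready={A,B,E,G} → run B
t=14: ready={A,B,E,G} → run B
t=15: ready={A,B,E,G} → run B
t=16: ready={A,B,E,G} → run B
t=17: ready={A,B,E,G} → run B
t=18: ready={A,B,E,G} → run B
t=19: ready={A,E,G} → run E
t=20: ready={A,E,G} → run E
t=21: ready={A,E,G} → run E
t=22: ready={A,E,G} → run E
t=23: ready={A,E,G} → run E
t=24: ready={A,E,G} → run E
t=25: ready={A,E,G} → run E
t=26: ready={A,G} → run A
t=27: ready={G} → run G
t=28: ready={G} → run G
t=29: ready={G} → run G
t=30: ready={G} → run G
t=31: ready={G} → run G
t=32: ready={G} → run G
t=33: (idle)
t=34: (idle)
t=35: (idle)
t=36: (idle)
t=37: (idle)
t=38: (idle)
t=39: (idle)

running at tick 13 = B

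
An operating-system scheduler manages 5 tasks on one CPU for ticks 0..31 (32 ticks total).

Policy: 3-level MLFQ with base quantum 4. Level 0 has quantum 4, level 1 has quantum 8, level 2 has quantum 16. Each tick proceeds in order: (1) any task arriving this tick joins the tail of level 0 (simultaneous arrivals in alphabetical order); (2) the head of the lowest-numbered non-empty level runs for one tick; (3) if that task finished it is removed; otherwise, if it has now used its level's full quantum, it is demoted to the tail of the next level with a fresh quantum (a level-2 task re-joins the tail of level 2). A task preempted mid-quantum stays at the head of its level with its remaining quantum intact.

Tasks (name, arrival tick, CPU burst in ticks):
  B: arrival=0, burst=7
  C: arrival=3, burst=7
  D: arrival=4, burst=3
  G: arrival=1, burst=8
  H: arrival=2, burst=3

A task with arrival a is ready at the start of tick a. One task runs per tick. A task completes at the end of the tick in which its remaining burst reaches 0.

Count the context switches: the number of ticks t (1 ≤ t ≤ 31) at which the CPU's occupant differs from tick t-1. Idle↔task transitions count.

context switches = 8

t=0: L0/L1/L2 = B/-/- → run B
t=1: L0/L1/L2 = BG/-/- → run B
t=2: L0/L1/L2 = BGH/-/- → run B
t=3: L0/L1/L2 = BGHC/-/- → run B
t=4: L0/L1/L2 = GHCD/B/- → run G
t=5: L0/L1/L2 = GHCD/B/- → run G
t=6: L0/L1/L2 = GHCD/B/- → run G
t=7: L0/L1/L2 = GHCD/B/- → run G
t=8: L0/L1/L2 = HCD/BG/- → run H
t=9: L0/L1/L2 = HCD/BG/- → run H
t=10: L0/L1/L2 = HCD/BG/- → run H
t=11: L0/L1/L2 = CD/BG/- → run C
t=12: L0/L1/L2 = CD/BG/- → run C
t=13: L0/L1/L2 = CD/BG/- → run C
t=14: L0/L1/L2 = CD/BG/- → run C
t=15: L0/L1/L2 = D/BGC/- → run D
t=16: L0/L1/L2 = D/BGC/- → run D
t=17: L0/L1/L2 = D/BGC/- → run D
t=18: L0/L1/L2 = -/BGC/- → run B
t=19: L0/L1/L2 = -/BGC/- → run B
t=20: L0/L1/L2 = -/BGC/- → run B
t=21: L0/L1/L2 = -/GC/- → run G
t=22: L0/L1/L2 = -/GC/- → run G
t=23: L0/L1/L2 = -/GC/- → run G
t=24: L0/L1/L2 = -/GC/- → run G
t=25: L0/L1/L2 = -/C/- → run C
t=26: L0/L1/L2 = -/C/- → run C
t=27: L0/L1/L2 = -/C/- → run C
t=28: (idle)
t=29: (idle)
t=30: (idle)
t=31: (idle)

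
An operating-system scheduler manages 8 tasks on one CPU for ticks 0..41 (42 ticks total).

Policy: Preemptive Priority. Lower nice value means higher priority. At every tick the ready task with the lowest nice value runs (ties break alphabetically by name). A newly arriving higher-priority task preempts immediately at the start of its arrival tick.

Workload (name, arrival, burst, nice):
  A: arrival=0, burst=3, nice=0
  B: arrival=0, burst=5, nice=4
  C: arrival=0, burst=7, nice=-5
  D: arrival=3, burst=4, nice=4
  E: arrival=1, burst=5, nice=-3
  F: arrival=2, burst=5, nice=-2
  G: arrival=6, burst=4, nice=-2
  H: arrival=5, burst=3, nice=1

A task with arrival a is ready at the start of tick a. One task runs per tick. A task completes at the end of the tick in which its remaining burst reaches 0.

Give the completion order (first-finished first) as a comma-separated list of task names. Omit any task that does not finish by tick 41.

completion order = C, E, F, G, A, H, B, D

t=0: ready={A,B,C} → run C
t=1: ready={A,B,C,E} → run C
t=2: ready={A,B,C,E,F} → run C
t=3: ready={A,B,C,D,E,F} → run C
t=4: ready={A,B,C,D,E,F} → run C
t=5: ready={A,B,C,D,E,F,H} → run C
t=6: ready={A,B,C,D,E,F,G,H} → run C
t=7: ready={A,B,D,E,F,G,H} → run E
t=8: ready={A,B,D,E,F,G,H} → run E
t=9: ready={A,B,D,E,F,G,H} → run E
t=10: ready={A,B,D,E,F,G,H} → run E
t=11: ready={A,B,D,E,F,G,H} → run E
t=12: ready={A,B,D,F,G,H} → run F
t=13: ready={A,B,D,F,G,H} → run F
t=14: ready={A,B,D,F,G,H} → run F
t=15: ready={A,B,D,F,G,H} → run F
t=16: ready={A,B,D,F,G,H} → run F
t=17: ready={A,B,D,G,H} → run G
t=18: ready={A,B,D,G,H} → run G
t=19: ready={A,B,D,G,H} → run G
t=20: ready={A,B,D,G,H} → run G
t=21: ready={A,B,D,H} → run A
t=22: ready={A,B,D,H} → run A
t=23: ready={A,B,D,H} → run A
t=24: ready={B,D,H} → run H
t=25: ready={B,D,H} → run H
t=26: ready={B,D,H} → run H
t=27: ready={B,D} → run B
t=28: ready={B,D} → run B
t=29: ready={B,D} → run B
t=30: ready={B,D} → run B
t=31: ready={B,D} → run B
t=32: ready={D} → run D
t=33: ready={D} → run D
t=34: ready={D} → run D
t=35: ready={D} → run D
t=36: (idle)
t=37: (idle)
t=38: (idle)
t=39: (idle)
t=40: (idle)
t=41: (idle)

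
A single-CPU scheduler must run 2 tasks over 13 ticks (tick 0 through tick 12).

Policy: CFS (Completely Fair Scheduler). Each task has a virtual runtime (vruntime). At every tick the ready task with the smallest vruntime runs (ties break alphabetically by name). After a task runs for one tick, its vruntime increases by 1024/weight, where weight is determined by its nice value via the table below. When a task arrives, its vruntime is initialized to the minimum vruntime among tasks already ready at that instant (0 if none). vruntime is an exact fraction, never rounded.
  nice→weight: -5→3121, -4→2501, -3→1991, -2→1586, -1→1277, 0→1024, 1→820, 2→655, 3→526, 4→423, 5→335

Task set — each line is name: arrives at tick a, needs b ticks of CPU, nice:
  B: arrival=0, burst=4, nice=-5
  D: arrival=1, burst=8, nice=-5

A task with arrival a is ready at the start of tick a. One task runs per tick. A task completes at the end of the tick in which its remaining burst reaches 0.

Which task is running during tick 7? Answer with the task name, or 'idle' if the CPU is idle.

t=0: vr[B=0] → run B
t=1: vr[B=1024/3121 D=1024/3121] → run B
t=2: vr[B=2048/3121 D=1024/3121] → run D
t=3: vr[B=2048/3121 D=2048/3121] → run B
t=4: vr[B=3072/3121 D=2048/3121] → run D
t=5: vr[B=3072/3121 D=3072/3121] → run B
t=6: vr[D=3072/3121] → run D
t=7: vr[D=4096/3121] → run D
t=8: vr[D=5120/3121] → run D
t=9: vr[D=6144/3121] → run D
t=10: vr[D=7168/3121] → run D
t=11: vr[D=8192/3121] → run D
t=12: (idle)

running at tick 7 = D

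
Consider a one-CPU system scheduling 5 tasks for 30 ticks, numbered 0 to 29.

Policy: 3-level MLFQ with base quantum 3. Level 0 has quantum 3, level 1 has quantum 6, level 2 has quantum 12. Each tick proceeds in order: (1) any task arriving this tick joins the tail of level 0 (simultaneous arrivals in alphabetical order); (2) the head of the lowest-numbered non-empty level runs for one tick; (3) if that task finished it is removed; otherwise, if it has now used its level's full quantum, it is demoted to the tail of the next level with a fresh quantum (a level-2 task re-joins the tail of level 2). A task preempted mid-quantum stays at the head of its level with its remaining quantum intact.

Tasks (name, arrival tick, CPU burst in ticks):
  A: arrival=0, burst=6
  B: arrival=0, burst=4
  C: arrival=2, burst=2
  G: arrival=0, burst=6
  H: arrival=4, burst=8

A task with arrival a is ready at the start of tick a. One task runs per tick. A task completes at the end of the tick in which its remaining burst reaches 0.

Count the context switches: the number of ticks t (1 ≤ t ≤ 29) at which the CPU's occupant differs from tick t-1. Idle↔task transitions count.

t=0: L0/L1/L2 = ABG/-/- → run A
t=1: L0/L1/L2 = ABG/-/- → run A
t=2: L0/L1/L2 = ABGC/-/- → run A
t=3: L0/L1/L2 = BGC/A/- → run B
t=4: L0/L1/L2 = BGCH/A/- → run B
t=5: L0/L1/L2 = BGCH/A/- → run B
t=6: L0/L1/L2 = GCH/AB/- → run G
t=7: L0/L1/L2 = GCH/AB/- → run G
t=8: L0/L1/L2 = GCH/AB/- → run G
t=9: L0/L1/L2 = CH/ABG/- → run C
t=10: L0/L1/L2 = CH/ABG/- → run C
t=11: L0/L1/L2 = H/ABG/- → run H
t=12: L0/L1/L2 = H/ABG/- → run H
t=13: L0/L1/L2 = H/ABG/- → run H
t=14: L0/L1/L2 = -/ABGH/- → run A
t=15: L0/L1/L2 = -/ABGH/- → run A
t=16: L0/L1/L2 = -/ABGH/- → run A
t=17: L0/L1/L2 = -/BGH/- → run B
t=18: L0/L1/L2 = -/GH/- → run G
t=19: L0/L1/L2 = -/GH/- → run G
t=20: L0/L1/L2 = -/GH/- → run G
t=21: L0/L1/L2 = -/H/- → run H
t=22: L0/L1/L2 = -/H/- → run H
t=23: L0/L1/L2 = -/H/- → run H
t=24: L0/L1/L2 = -/H/- → run H
t=25: L0/L1/L2 = -/H/- → run H
t=26: (idle)
t=27: (idle)
t=28: (idle)
t=29: (idle)

context switches = 9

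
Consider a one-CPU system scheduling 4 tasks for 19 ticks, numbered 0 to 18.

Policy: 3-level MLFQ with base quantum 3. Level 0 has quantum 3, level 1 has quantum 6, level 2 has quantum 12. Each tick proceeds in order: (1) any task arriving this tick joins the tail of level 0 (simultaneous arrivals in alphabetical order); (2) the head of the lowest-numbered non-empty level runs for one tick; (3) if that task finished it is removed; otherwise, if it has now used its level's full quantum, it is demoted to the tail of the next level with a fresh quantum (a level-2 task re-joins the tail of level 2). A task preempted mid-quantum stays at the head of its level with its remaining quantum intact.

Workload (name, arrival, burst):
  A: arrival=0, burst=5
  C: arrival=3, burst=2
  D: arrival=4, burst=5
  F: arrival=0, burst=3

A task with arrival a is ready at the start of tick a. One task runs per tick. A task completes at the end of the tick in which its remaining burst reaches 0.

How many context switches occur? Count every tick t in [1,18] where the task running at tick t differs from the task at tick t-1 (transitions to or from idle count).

context switches = 6

t=0: L0/L1/L2 = AF/-/- → run A
t=1: L0/L1/L2 = AF/-/- → run A
t=2: L0/L1/L2 = AF/-/- → run A
t=3: L0/L1/L2 = FC/A/- → run F
t=4: L0/L1/L2 = FCD/A/- → run F
t=5: L0/L1/L2 = FCD/A/- → run F
t=6: L0/L1/L2 = CD/A/- → run C
t=7: L0/L1/L2 = CD/A/- → run C
t=8: L0/L1/L2 = D/A/- → run D
t=9: L0/L1/L2 = D/A/- → run D
t=10: L0/L1/L2 = D/A/- → run D
t=11: L0/L1/L2 = -/AD/- → run A
t=12: L0/L1/L2 = -/AD/- → run A
t=13: L0/L1/L2 = -/D/- → run D
t=14: L0/L1/L2 = -/D/- → run D
t=15: (idle)
t=16: (idle)
t=17: (idle)
t=18: (idle)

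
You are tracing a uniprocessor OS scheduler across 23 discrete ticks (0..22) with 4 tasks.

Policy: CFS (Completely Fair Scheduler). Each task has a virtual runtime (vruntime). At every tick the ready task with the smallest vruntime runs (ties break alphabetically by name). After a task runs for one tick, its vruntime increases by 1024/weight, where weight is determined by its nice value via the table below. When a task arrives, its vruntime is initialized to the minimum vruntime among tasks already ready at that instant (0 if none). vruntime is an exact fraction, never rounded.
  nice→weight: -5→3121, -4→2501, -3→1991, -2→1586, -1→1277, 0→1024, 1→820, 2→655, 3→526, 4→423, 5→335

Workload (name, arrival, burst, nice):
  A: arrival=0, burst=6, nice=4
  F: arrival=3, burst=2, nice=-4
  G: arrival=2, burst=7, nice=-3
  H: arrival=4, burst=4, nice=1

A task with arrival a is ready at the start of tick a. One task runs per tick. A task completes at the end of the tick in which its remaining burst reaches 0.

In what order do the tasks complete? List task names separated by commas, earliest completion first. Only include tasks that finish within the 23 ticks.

t=0: vr[A=0] → run A
t=1: vr[A=1024/423] → run A
t=2: vr[A=2048/423 G=2048/423] → run A
t=3: vr[A=1024/141 F=2048/423 G=2048/423] → run F
t=4: vr[A=1024/141 F=5555200/1057923 G=2048/423 H=2048/423] → run G
t=5: vr[A=1024/141 F=5555200/1057923 G=4510720/842193 H=2048/423] → run H
t=6: vr[A=1024/141 F=5555200/1057923 G=4510720/842193 H=528128/86715] → run F
t=7: vr[A=1024/141 G=4510720/842193 H=528128/86715] → run G
t=8: vr[A=1024/141 G=4943872/842193 H=528128/86715] → run G
t=9: vr[A=1024/141 G=5377024/842193 H=528128/86715] → run H
t=10: vr[A=1024/141 G=5377024/842193 H=636416/86715] → run G
t=11: vr[A=1024/141 G=5810176/842193 H=636416/86715] → run G
t=12: vr[A=1024/141 G=6243328/842193 H=636416/86715] → run A
t=13: vr[A=4096/423 G=6243328/842193 H=636416/86715] → run H
t=14: vr[A=4096/423 G=6243328/842193 H=744704/86715] → run G
t=15: vr[A=4096/423 G=6676480/842193 H=744704/86715] → run G
t=16: vr[A=4096/423 H=744704/86715] → run H
t=17: vr[A=4096/423] → run A
t=18: vr[A=5120/423] → run A
t=19: (idle)
t=20: (idle)
t=21: (idle)
t=22: (idle)

completion order = F, G, H, A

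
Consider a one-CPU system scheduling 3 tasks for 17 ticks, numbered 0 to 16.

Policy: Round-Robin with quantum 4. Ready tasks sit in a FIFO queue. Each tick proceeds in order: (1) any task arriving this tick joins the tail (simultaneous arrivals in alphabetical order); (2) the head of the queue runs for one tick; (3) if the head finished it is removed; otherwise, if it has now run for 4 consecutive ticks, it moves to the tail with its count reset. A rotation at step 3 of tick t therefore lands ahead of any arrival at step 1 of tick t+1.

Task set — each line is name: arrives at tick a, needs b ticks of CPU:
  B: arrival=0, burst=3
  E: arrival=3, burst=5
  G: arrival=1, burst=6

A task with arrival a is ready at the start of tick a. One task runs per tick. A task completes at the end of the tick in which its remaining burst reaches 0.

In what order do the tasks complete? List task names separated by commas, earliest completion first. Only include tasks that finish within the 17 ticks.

t=0: queue=[B] q_used=0 → run B
t=1: queue=[B,G] q_used=1 → run B
t=2: queue=[B,G] q_used=2 → run B
t=3: queue=[G,E] q_used=0 → run G
t=4: queue=[G,E] q_used=1 → run G
t=5: queue=[G,E] q_used=2 → run G
t=6: queue=[G,E] q_used=3 → run G
t=7: queue=[E,G] q_used=0 → run E
t=8: queue=[E,G] q_used=1 → run E
t=9: queue=[E,G] q_used=2 → run E
t=10: queue=[E,G] q_used=3 → run E
t=11: queue=[G,E] q_used=0 → run G
t=12: queue=[G,E] q_used=1 → run G
t=13: queue=[E] q_used=0 → run E
t=14: (idle)
t=15: (idle)
t=16: (idle)

completion order = B, G, E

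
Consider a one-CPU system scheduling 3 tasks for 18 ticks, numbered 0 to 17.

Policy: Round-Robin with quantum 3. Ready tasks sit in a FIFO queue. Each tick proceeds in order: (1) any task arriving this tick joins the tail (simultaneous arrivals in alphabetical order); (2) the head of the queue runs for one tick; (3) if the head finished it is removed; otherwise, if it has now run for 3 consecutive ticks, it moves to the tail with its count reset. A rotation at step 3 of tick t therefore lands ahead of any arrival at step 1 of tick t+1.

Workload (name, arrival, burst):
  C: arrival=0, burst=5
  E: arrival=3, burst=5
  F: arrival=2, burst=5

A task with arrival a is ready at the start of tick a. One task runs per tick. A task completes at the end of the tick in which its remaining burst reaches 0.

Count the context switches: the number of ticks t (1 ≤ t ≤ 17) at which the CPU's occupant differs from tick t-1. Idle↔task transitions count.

context switches = 6

t=0: queue=[C] q_used=0 → run C
t=1: queue=[C] q_used=1 → run C
t=2: queue=[C,F] q_used=2 → run C
t=3: queue=[F,C,E] q_used=0 → run F
t=4: queue=[F,C,E] q_used=1 → run F
t=5: queue=[F,C,E] q_used=2 → run F
t=6: queue=[C,E,F] q_used=0 → run C
t=7: queue=[C,E,F] q_used=1 → run C
t=8: queue=[E,F] q_used=0 → run E
t=9: queue=[E,F] q_used=1 → run E
t=10: queue=[E,F] q_used=2 → run E
t=11: queue=[F,E] q_used=0 → run F
t=12: queue=[F,E] q_used=1 → run F
t=13: queue=[E] q_used=0 → run E
t=14: queue=[E] q_used=1 → run E
t=15: (idle)
t=16: (idle)
t=17: (idle)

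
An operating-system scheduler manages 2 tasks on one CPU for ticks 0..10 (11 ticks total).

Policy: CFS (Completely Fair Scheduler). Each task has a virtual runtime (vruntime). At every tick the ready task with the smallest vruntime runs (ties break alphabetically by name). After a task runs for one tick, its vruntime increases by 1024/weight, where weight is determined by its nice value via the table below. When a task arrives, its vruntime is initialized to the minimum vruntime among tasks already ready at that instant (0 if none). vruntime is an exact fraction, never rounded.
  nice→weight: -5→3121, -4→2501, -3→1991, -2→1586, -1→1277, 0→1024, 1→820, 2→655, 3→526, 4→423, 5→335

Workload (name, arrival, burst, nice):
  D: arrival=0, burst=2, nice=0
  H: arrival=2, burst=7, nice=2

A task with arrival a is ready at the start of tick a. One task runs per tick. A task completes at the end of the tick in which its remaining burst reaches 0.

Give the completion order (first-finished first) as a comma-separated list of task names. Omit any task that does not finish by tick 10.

t=0: vr[D=0] → run D
t=1: vr[D=1] → run D
t=2: vr[H=0] → run H
t=3: vr[H=1024/655] → run H
t=4: vr[H=2048/655] → run H
t=5: vr[H=3072/655] → run H
t=6: vr[H=4096/655] → run H
t=7: vr[H=1024/131] → run H
t=8: vr[H=6144/655] → run H
t=9: (idle)
t=10: (idle)

completion order = D, H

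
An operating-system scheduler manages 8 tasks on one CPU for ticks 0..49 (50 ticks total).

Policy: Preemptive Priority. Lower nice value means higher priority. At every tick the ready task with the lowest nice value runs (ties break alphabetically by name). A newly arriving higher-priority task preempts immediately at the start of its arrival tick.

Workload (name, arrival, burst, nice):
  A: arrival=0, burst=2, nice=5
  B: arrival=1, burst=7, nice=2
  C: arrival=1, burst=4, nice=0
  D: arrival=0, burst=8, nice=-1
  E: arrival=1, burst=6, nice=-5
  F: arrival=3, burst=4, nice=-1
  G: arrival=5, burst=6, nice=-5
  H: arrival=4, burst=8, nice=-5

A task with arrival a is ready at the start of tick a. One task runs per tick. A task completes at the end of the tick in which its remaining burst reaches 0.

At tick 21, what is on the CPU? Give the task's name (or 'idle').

t=0: ready={A,D} → run D
t=1: ready={A,B,C,D,E} → run E
t=2: ready={A,B,C,D,E} → run E
t=3: ready={A,B,C,D,E,F} → run E
t=4: ready={A,B,C,D,E,F,H} → run E
t=5: ready={A,B,C,D,E,F,G,H} → run E
t=6: ready={A,B,C,D,E,F,G,H} → run E
t=7: ready={A,B,C,D,F,G,H} → run G
t=8: ready={A,B,C,D,F,G,H} → run G
t=9: ready={A,B,C,D,F,G,H} → run G
t=10: ready={A,B,C,D,F,G,H} → run G
t=11: ready={A,B,C,D,F,G,H} → run G
t=12: ready={A,B,C,D,F,G,H} → run G
t=13: ready={A,B,C,D,F,H} → run H
t=14: ready={A,B,C,D,F,H} → run H
t=15: ready={A,B,C,D,F,H} → run H
t=16: ready={A,B,C,D,F,H} → run H
t=17: ready={A,B,C,D,F,H} → run H
t=18: ready={A,B,C,D,F,H} → run H
t=19: ready={A,B,C,D,F,H} → run H
t=20: ready={A,B,C,D,F,H} → run H
t=21: ready={A,B,C,D,F} → run D
t=22: ready={A,B,C,D,F} → run D
t=23: ready={A,B,C,D,F} → run D
t=24: ready={A,B,C,D,F} → run D
t=25: ready={A,B,C,D,F} → run D
t=26: ready={A,B,C,D,F} → run D
t=27: ready={A,B,C,D,F} → run D
t=28: ready={A,B,C,F} → run F
t=29: ready={A,B,C,F} → run F
t=30: ready={A,B,C,F} → run F
t=31: ready={A,B,C,F} → run F
t=32: ready={A,B,C} → run C
t=33: ready={A,B,C} → run C
t=34: ready={A,B,C} → run C
t=35: ready={A,B,C} → run C
t=36: ready={A,B} → run B
t=37: ready={A,B} → run B
t=38: ready={A,B} → run B
t=39: ready={A,B} → run B
t=40: ready={A,B} → run B
t=41: ready={A,B} → run B
t=42: ready={A,B} → run B
t=43: ready={A} → run A
t=44: ready={A} → run A
t=45: (idle)
t=46: (idle)
t=47: (idle)
t=48: (idle)
t=49: (idle)

running at tick 21 = D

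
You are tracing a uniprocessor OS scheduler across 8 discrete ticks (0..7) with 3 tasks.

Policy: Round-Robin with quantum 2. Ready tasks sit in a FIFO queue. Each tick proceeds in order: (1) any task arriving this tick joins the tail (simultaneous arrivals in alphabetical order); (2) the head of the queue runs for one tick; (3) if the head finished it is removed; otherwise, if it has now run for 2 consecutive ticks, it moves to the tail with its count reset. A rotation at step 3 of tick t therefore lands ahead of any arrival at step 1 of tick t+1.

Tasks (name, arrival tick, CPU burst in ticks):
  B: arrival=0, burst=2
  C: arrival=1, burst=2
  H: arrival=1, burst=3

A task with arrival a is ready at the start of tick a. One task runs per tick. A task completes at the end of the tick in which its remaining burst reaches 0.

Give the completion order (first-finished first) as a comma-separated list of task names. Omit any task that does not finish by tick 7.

t=0: queue=[B] q_used=0 → run B
t=1: queue=[B,C,H] q_used=1 → run B
t=2: queue=[C,H] q_used=0 → run C
t=3: queue=[C,H] q_used=1 → run C
t=4: queue=[H] q_used=0 → run H
t=5: queue=[H] q_used=1 → run H
t=6: queue=[H] q_used=0 → run H
t=7: (idle)

completion order = B, C, H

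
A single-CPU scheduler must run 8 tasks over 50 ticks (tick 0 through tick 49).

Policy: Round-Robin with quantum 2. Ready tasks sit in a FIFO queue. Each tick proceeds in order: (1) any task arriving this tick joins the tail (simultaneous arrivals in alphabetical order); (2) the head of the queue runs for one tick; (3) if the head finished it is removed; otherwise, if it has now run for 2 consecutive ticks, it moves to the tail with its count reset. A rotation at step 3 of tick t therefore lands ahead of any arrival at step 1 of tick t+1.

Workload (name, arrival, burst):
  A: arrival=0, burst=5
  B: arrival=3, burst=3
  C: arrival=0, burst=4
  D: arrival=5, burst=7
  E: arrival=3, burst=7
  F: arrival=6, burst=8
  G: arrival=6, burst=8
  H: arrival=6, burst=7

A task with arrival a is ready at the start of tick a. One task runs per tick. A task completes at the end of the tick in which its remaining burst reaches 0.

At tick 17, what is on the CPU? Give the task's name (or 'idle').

t=0: queue=[A,C] q_used=0 → run A
t=1: queue=[A,C] q_used=1 → run A
t=2: queue=[C,A] q_used=0 → run C
t=3: queue=[C,A,B,E] q_used=1 → run C
t=4: queue=[A,B,E,C] q_used=0 → run A
t=5: queue=[A,B,E,C,D] q_used=1 → run A
t=6: queue=[B,E,C,D,A,F,G,H] q_used=0 → run B
t=7: queue=[B,E,C,D,A,F,G,H] q_used=1 → run B
t=8: queue=[E,C,D,A,F,G,H,B] q_used=0 → run E
t=9: queue=[E,C,D,A,F,G,H,B] q_used=1 → run E
t=10: queue=[C,D,A,F,G,H,B,E] q_used=0 → run C
t=11: queue=[C,D,A,F,G,H,B,E] q_used=1 → run C
t=12: queue=[D,A,F,G,H,B,E] q_used=0 → run D
t=13: queue=[D,A,F,G,H,B,E] q_used=1 → run D
t=14: queue=[A,F,G,H,B,E,D] q_used=0 → run A
t=15: queue=[F,G,H,B,E,D] q_used=0 → run F
t=16: queue=[F,G,H,B,E,D] q_used=1 → run F
t=17: queue=[G,H,B,E,D,F] q_used=0 → run G
t=18: queue=[G,H,B,E,D,F] q_used=1 → run G
t=19: queue=[H,B,E,D,F,G] q_used=0 → run H
t=20: queue=[H,B,E,D,F,G] q_used=1 → run H
t=21: queue=[B,E,D,F,G,H] q_used=0 → run B
t=22: queue=[E,D,F,G,H] q_used=0 → run E
t=23: queue=[E,D,F,G,H] q_used=1 → run E
t=24: queue=[D,F,G,H,E] q_used=0 → run D
t=25: queue=[D,F,G,H,E] q_used=1 → run D
t=26: queue=[F,G,H,E,D] q_used=0 → run F
t=27: queue=[F,G,H,E,D] q_used=1 → run F
t=28: queue=[G,H,E,D,F] q_used=0 → run G
t=29: queue=[G,H,E,D,F] q_used=1 → run G
t=30: queue=[H,E,D,F,G] q_used=0 → run H
t=31: queue=[H,E,D,F,G] q_used=1 → run H
t=32: queue=[E,D,F,G,H] q_used=0 → run E
t=33: queue=[E,D,F,G,H] q_used=1 → run E
t=34: queue=[D,F,G,H,E] q_used=0 → run D
t=35: queue=[D,F,G,H,E] q_used=1 → run D
t=36: queue=[F,G,H,E,D] q_used=0 → run F
t=37: queue=[F,G,H,E,D] q_used=1 → run F
t=38: queue=[G,H,E,D,F] q_used=0 → run G
t=39: queue=[G,H,E,D,F] q_used=1 → run G
t=40: queue=[H,E,D,F,G] q_used=0 → run H
t=41: queue=[H,E,D,F,G] q_used=1 → run H
t=42: queue=[E,D,F,G,H] q_used=0 → run E
t=43: queue=[D,F,G,H] q_used=0 → run D
t=44: queue=[F,G,H] q_used=0 → run F
t=45: queue=[F,G,H] q_used=1 → run F
t=46: queue=[G,H] q_used=0 → run G
t=47: queue=[G,H] q_used=1 → run G
t=48: queue=[H] q_used=0 → run H
t=49: (idle)

running at tick 17 = G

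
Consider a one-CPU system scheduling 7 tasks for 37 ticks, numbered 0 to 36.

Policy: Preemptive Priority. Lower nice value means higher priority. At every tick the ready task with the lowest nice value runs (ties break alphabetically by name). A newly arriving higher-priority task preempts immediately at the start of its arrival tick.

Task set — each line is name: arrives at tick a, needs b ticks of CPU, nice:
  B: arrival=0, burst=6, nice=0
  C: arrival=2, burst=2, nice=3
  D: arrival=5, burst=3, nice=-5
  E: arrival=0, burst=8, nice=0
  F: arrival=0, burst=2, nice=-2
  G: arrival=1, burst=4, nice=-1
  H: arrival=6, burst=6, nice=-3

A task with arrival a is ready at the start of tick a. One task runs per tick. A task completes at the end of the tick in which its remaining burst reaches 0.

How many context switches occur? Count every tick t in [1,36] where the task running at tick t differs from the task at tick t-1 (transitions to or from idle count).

context switches = 8

t=0: ready={B,E,F} → run F
t=1: ready={B,E,F,G} → run F
t=2: ready={B,C,E,G} → run G
t=3: ready={B,C,E,G} → run G
t=4: ready={B,C,E,G} → run G
t=5: ready={B,C,D,E,G} → run D
t=6: ready={B,C,D,E,G,H} → run D
t=7: ready={B,C,D,E,G,H} → run D
t=8: ready={B,C,E,G,H} → run H
t=9: ready={B,C,E,G,H} → run H
t=10: ready={B,C,E,G,H} → run H
t=11: ready={B,C,E,G,H} → run H
t=12: ready={B,C,E,G,H} → run H
t=13: ready={B,C,E,G,H} → run H
t=14: ready={B,C,E,G} → run G
t=15: ready={B,C,E} → run B
t=16: ready={B,C,E} → run B
t=17: ready={B,C,E} → run B
t=18: ready={B,C,E} → run B
t=19: ready={B,C,E} → run B
t=20: ready={B,C,E} → run B
t=21: ready={C,E} → run E
t=22: ready={C,E} → run E
t=23: ready={C,E} → run E
t=24: ready={C,E} → run E
t=25: ready={C,E} → run E
t=26: ready={C,E} → run E
t=27: ready={C,E} → run E
t=28: ready={C,E} → run E
t=29: ready={C} → run C
t=30: ready={C} → run C
t=31: (idle)
t=32: (idle)
t=33: (idle)
t=34: (idle)
t=35: (idle)
t=36: (idle)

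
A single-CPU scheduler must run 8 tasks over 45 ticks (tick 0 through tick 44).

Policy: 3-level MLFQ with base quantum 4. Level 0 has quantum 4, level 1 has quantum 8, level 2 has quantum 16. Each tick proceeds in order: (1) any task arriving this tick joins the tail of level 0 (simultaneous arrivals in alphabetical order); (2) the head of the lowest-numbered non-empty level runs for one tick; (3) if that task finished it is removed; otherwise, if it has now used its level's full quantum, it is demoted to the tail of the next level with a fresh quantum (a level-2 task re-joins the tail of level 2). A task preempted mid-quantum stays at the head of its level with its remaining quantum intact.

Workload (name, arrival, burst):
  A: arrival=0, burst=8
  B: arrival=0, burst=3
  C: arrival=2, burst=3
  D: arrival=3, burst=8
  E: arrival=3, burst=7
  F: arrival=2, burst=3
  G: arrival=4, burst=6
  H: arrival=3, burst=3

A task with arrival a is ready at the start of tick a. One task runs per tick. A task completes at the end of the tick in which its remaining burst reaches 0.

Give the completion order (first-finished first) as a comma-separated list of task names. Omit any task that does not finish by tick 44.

t=0: L0/L1/L2 = AB/-/- → run A
t=1: L0/L1/L2 = AB/-/- → run A
t=2: L0/L1/L2 = ABCF/-/- → run A
t=3: L0/L1/L2 = ABCFDEH/-/- → run A
t=4: L0/L1/L2 = BCFDEHG/A/- → run B
t=5: L0/L1/L2 = BCFDEHG/A/- → run B
t=6: L0/L1/L2 = BCFDEHG/A/- → run B
t=7: L0/L1/L2 = CFDEHG/A/- → run C
t=8: L0/L1/L2 = CFDEHG/A/- → run C
t=9: L0/L1/L2 = CFDEHG/A/- → run C
t=10: L0/L1/L2 = FDEHG/A/- → run F
t=11: L0/L1/L2 = FDEHG/A/- → run F
t=12: L0/L1/L2 = FDEHG/A/- → run F
t=13: L0/L1/L2 = DEHG/A/- → run D
t=14: L0/L1/L2 = DEHG/A/- → run D
t=15: L0/L1/L2 = DEHG/A/- → run D
t=16: L0/L1/L2 = DEHG/A/- → run D
t=17: L0/L1/L2 = EHG/AD/- → run E
t=18: L0/L1/L2 = EHG/AD/- → run E
t=19: L0/L1/L2 = EHG/AD/- → run E
t=20: L0/L1/L2 = EHG/AD/- → run E
t=21: L0/L1/L2 = HG/ADE/- → run H
t=22: L0/L1/L2 = HG/ADE/- → run H
t=23: L0/L1/L2 = HG/ADE/- → run H
t=24: L0/L1/L2 = G/ADE/- → run G
t=25: L0/L1/L2 = G/ADE/- → run G
t=26: L0/L1/L2 = G/ADE/- → run G
t=27: L0/L1/L2 = G/ADE/- → run G
t=28: L0/L1/L2 = -/ADEG/- → run A
t=29: L0/L1/L2 = -/ADEG/- → run A
t=30: L0/L1/L2 = -/ADEG/- → run A
t=31: L0/L1/L2 = -/ADEG/- → run A
t=32: L0/L1/L2 = -/DEG/- → run D
t=33: L0/L1/L2 = -/DEG/- → run D
t=34: L0/L1/L2 = -/DEG/- → run D
t=35: L0/L1/L2 = -/DEG/- → run D
t=36: L0/L1/L2 = -/EG/- → run E
t=37: L0/L1/L2 = -/EG/- → run E
t=38: L0/L1/L2 = -/EG/- → run E
t=39: L0/L1/L2 = -/G/- → run G
t=40: L0/L1/L2 = -/G/- → run G
t=41: (idle)
t=42: (idle)
t=43: (idle)
t=44: (idle)

completion order = B, C, F, H, A, D, E, G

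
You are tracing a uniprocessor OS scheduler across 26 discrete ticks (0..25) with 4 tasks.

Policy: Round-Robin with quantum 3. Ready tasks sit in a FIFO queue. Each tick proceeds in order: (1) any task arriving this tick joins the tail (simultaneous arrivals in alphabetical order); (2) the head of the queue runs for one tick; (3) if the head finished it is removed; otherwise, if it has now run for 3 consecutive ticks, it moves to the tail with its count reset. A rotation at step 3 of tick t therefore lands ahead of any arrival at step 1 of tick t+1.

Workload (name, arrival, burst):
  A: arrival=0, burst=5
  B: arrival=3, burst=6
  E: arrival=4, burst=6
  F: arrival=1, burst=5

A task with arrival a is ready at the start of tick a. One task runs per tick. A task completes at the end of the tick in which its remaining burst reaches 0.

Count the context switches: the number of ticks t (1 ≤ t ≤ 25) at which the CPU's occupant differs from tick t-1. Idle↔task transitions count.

context switches = 8

t=0: queue=[A] q_used=0 → run A
t=1: queue=[A,F] q_used=1 → run A
t=2: queue=[A,F] q_used=2 → run A
t=3: queue=[F,A,B] q_used=0 → run F
t=4: queue=[F,A,B,E] q_used=1 → run F
t=5: queue=[F,A,B,E] q_used=2 → run F
t=6: queue=[A,B,E,F] q_used=0 → run A
t=7: queue=[A,B,E,F] q_used=1 → run A
t=8: queue=[B,E,F] q_used=0 → run B
t=9: queue=[B,E,F] q_used=1 → run B
t=10: queue=[B,E,F] q_used=2 → run B
t=11: queue=[E,F,B] q_used=0 → run E
t=12: queue=[E,F,B] q_used=1 → run E
t=13: queue=[E,F,B] q_used=2 → run E
t=14: queue=[F,B,E] q_used=0 → run F
t=15: queue=[F,B,E] q_used=1 → run F
t=16: queue=[B,E] q_used=0 → run B
t=17: queue=[B,E] q_used=1 → run B
t=18: queue=[B,E] q_used=2 → run B
t=19: queue=[E] q_used=0 → run E
t=20: queue=[E] q_used=1 → run E
t=21: queue=[E] q_used=2 → run E
t=22: (idle)
t=23: (idle)
t=24: (idle)
t=25: (idle)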